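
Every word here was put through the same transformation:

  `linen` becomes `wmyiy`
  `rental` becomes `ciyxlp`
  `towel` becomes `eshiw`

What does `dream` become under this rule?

Shifts by position in linen: pos 0: l→w (+11), pos 1: i→m (+4), pos 2: n→y (+11), pos 3: e→i (+4) — repeating every 2. A repeating key of period 2 is used — shifts +11, +4 over and over.
For dream: d+11=o, r+4=v, e+11=p, a+4=e, m+11=x.

ovpex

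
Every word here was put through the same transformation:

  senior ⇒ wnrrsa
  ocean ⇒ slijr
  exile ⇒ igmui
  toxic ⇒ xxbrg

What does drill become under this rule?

hamup

Shifts by position in senior: pos 0: s→w (+4), pos 1: e→n (+9), pos 2: n→r (+4), pos 3: i→r (+9) — repeating every 2. A repeating key of period 2 is used — shifts +4, +9 over and over.
For drill: d+4=h, r+9=a, i+4=m, l+9=u, l+4=p.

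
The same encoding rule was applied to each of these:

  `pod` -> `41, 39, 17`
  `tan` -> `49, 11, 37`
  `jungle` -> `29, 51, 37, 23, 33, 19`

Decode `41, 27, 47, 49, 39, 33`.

p(#16)→41 and o(#15)→39: differences scale by 2, so n = 2·pos + 9. The formula is n = 2×(alphabet index, a=1) + 9.
Reversing it on 41, 27, 47, 49, 39, 33: 41→(41−9)÷2=16=p, 27→(27−9)÷2=9=i, 47→(47−9)÷2=19=s, 49→(49−9)÷2=20=t, 39→(39−9)÷2=15=o, 33→(33−9)÷2=12=l.

pistol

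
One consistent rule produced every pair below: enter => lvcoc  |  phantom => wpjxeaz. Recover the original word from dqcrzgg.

Each letter shifts forward by (position + 7), i.e. 7, 8, 9, … — the shift grows by one for each successive letter.
Reversing it on dqcrzgg: d−7=w, q−8=i, c−9=t, r−10=h, z−11=o, g−12=u, g−13=t.

without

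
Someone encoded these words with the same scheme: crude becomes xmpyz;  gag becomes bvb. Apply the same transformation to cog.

Compare letters: c→x is +21, r→m is +21, u→p is +21 — a constant shift. Every letter moves 21 places later in the alphabet, wrapping around z→a.
On cog: c+21=x, o+21=j, g+21=b.

xjb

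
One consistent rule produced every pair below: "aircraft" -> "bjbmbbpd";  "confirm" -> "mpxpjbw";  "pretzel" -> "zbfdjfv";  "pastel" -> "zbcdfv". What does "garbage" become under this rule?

The shift depends on letter class: consonant r→b is +10, but vowel a→b is +1. The rule splits by letter class: vowels +1, consonants +10.
For garbage: g(cons)+10=q, a(vowel)+1=b, r(cons)+10=b, b(cons)+10=l, a(vowel)+1=b, g(cons)+10=q, e(vowel)+1=f.

qbblbqf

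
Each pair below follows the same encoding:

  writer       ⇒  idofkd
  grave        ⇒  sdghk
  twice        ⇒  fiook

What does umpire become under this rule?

The shift depends on letter class: consonant w→i is +12, but vowel i→o is +6. Vowels shift forward by 6 and consonants shift forward by 12.
For umpire: u(vowel)+6=a, m(cons)+12=y, p(cons)+12=b, i(vowel)+6=o, r(cons)+12=d, e(vowel)+6=k.

aybodk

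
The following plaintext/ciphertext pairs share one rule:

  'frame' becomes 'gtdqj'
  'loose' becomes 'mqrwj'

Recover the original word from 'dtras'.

In frame: f→g is +1, r→t is +2, a→d is +3, m→q is +4 — the shift increases by 1 each position. Each letter shifts forward by (position + 1), i.e. 1, 2, 3, … — the shift grows by one for each successive letter.
Decoding dtras: d−1=c, t−2=r, r−3=o, a−4=w, s−5=n.

crown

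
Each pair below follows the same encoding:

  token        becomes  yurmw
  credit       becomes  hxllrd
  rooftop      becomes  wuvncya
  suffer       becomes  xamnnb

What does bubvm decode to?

Each letter shifts forward by (position + 5), i.e. 5, 6, 7, … — the shift grows by one for each successive letter.
Decoding bubvm: b−5=w, u−6=o, b−7=u, v−8=n, m−9=d.

wound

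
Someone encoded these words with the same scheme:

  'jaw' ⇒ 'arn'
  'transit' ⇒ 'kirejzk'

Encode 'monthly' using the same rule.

dfekycp

Compare letters: j→a is +17, a→r is +17, w→n is +17 — a constant shift. This is a Caesar cipher with shift 17.
Applying it to monthly: m+17=d, o+17=f, n+17=e, t+17=k, h+17=y, l+17=c, y+17=p.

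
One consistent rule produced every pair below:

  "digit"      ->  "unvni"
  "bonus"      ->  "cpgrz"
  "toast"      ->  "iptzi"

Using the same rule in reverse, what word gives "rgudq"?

under

d(3)→u(20) and i(8)→n(13) fit y≡9x+19 (mod 26); the inverse of 9 mod 26 is 3. Each letter's alphabet position (a=0..z=25) is mapped through 9·x+19 mod 26 — an affine cipher.
Undoing it on rgudq: r(17)→3·(17−19)≡20=u; g(6)→3·(6−19)≡13=n; u(20)→3·(20−19)≡3=d; d(3)→3·(3−19)≡4=e; q(16)→3·(16−19)≡17=r (all mod 26).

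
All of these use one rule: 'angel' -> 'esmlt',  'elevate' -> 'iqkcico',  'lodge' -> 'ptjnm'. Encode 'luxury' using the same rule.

The shift increases by 1 at each position, starting from +4: 4, 5, 6, ….
For luxury: l+4=p, u+5=z, x+6=d, u+7=b, r+8=z, y+9=h.

pzdbzh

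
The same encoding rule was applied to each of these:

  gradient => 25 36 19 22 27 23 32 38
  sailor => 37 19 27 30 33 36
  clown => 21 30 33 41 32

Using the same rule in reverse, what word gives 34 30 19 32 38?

Letters become their 1-based position plus 18 (so a→19, b→20, …).
Undoing it on 34 30 19 32 38: 34→(34−18)÷1=16=p, 30→(30−18)÷1=12=l, 19→(19−18)÷1=1=a, 32→(32−18)÷1=14=n, 38→(38−18)÷1=20=t.

plant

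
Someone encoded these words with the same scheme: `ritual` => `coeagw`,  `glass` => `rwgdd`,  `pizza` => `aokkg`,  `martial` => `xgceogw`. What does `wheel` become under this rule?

hskkw

The shift depends on letter class: consonant r→c is +11, but vowel i→o is +6. Vowels shift forward by 6 and consonants shift forward by 11.
On wheel: w(cons)+11=h, h(cons)+11=s, e(vowel)+6=k, e(vowel)+6=k, l(cons)+11=w.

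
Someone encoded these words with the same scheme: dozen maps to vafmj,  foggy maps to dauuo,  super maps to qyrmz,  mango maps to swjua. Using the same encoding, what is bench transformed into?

d(3)→v(21) and o(14)→a(0) fit y≡17x+22 (mod 26); the inverse of 17 mod 26 is 23. Treating letters as 0–25, the rule is x ↦ 17x + 22 (mod 26).
On bench: b(1)→17·1+22≡13=n; e(4)→17·4+22≡12=m; n(13)→17·13+22≡9=j; c(2)→17·2+22≡4=e; h(7)→17·7+22≡11=l (all mod 26).

nmjel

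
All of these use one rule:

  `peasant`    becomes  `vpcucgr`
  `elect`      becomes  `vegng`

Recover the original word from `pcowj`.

human

Read the word backwards and shift each letter +2.
Undoing it on pcowj: shift back: p−2=n, c−2=a, o−2=m, w−2=u, j−2=h → namuh; then reverse → human.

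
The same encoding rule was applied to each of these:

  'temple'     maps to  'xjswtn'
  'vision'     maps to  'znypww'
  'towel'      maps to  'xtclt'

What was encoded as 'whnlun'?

Each letter shifts forward by (position + 4), i.e. 4, 5, 6, … — the shift grows by one for each successive letter.
Decoding whnlun: w−4=s, h−5=c, n−6=h, l−7=e, u−8=m, n−9=e.

scheme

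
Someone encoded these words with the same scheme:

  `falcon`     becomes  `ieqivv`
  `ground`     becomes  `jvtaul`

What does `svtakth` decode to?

Each letter shifts forward by (position + 3), i.e. 3, 4, 5, … — the shift grows by one for each successive letter.
Decoding svtakth: s−3=p, v−4=r, t−5=o, a−6=u, k−7=d, t−8=l, h−9=y.

proudly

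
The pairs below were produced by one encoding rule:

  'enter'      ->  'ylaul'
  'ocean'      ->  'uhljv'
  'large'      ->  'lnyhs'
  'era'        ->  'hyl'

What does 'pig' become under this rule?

The output letters match the input read backwards, each shifted +7: enter reversed is retne. The word is reversed, then every letter is shifted forward by 7.
For pig: reverse → gip; then shift: g+7=n, i+7=p, p+7=w.

npw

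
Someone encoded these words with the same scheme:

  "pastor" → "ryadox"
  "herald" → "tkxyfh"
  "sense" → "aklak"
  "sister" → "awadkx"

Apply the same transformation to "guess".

qgkaa

p(15)→r(17) and a(0)→y(24) fit y≡3x+24 (mod 26); the inverse of 3 mod 26 is 9. Each letter's alphabet position (a=0..z=25) is mapped through 3·x+24 mod 26 — an affine cipher.
On guess: g(6)→3·6+24≡16=q; u(20)→3·20+24≡6=g; e(4)→3·4+24≡10=k; s(18)→3·18+24≡0=a; s(18)→3·18+24≡0=a (all mod 26).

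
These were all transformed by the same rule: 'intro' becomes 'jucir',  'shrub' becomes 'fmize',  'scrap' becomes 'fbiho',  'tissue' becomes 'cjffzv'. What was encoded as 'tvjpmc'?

i(8)→j(9) and n(13)→u(20) fit y≡23x+7 (mod 26); the inverse of 23 mod 26 is 17. Each letter's alphabet position (a=0..z=25) is mapped through 23·x+7 mod 26 — an affine cipher.
Decoding tvjpmc: t(19)→17·(19−7)≡22=w; v(21)→17·(21−7)≡4=e; j(9)→17·(9−7)≡8=i; p(15)→17·(15−7)≡6=g; m(12)→17·(12−7)≡7=h; c(2)→17·(2−7)≡19=t (all mod 26).

weight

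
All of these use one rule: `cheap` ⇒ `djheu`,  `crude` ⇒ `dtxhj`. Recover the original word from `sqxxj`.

route

In cheap: c→d is +1, h→j is +2, e→h is +3, a→e is +4 — the shift increases by 1 each position. Each letter shifts forward by (position + 1), i.e. 1, 2, 3, … — the shift grows by one for each successive letter.
Decoding sqxxj: s−1=r, q−2=o, x−3=u, x−4=t, j−5=e.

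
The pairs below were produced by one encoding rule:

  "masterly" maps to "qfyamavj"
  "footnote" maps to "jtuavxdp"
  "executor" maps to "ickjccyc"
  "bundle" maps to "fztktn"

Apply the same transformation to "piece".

In masterly: m→q is +4, a→f is +5, s→y is +6, t→a is +7 — the shift increases by 1 each position. Each letter shifts forward by (position + 4), i.e. 4, 5, 6, … — the shift grows by one for each successive letter.
On piece: p+4=t, i+5=n, e+6=k, c+7=j, e+8=m.

tnkjm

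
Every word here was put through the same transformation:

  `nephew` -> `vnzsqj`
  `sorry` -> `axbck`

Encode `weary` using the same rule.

enkck

In nephew: n→v is +8, e→n is +9, p→z is +10, h→s is +11 — the shift increases by 1 each position. Each letter shifts forward by (position + 8), i.e. 8, 9, 10, … — the shift grows by one for each successive letter.
For weary: w+8=e, e+9=n, a+10=k, r+11=c, y+12=k.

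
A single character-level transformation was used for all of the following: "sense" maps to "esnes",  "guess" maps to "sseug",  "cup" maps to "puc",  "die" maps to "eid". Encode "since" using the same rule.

The output letters match the input read backwards: sense reversed is esnes. It's just the letters in reverse order.
On since: reverse → ecnis.

ecnis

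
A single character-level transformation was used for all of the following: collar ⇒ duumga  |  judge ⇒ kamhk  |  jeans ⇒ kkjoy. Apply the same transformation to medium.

nkmjav

It's a Vigenère-style cipher with numeric key [1,6,9]: position i shifts by key[i mod 3].
Applying it to medium: m+1=n, e+6=k, d+9=m, i+1=j, u+6=a, m+9=v.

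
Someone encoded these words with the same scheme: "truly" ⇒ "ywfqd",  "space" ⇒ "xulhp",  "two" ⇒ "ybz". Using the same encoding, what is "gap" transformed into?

The shift depends on letter class: consonant t→y is +5, but vowel u→f is +11. Two shifts are in play — +11 for a/e/i/o/u, +5 for every other letter.
Applying it to gap: g(cons)+5=l, a(vowel)+11=l, p(cons)+5=u.

llu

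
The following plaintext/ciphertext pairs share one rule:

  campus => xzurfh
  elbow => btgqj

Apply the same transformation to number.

wjgrzs

The output letters match the input read backwards, each shifted +5: campus reversed is supmac. Two steps: reverse the string, then apply a Caesar shift of +5.
For number: reverse → rebmun; then shift: r+5=w, e+5=j, b+5=g, m+5=r, u+5=z, n+5=s.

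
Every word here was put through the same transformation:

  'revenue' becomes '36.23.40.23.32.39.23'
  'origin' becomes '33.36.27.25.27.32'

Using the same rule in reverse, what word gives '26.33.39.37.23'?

Each letter is replaced by its alphabet position (a=1..z=26) + 18.
Undoing it on 26.33.39.37.23: 26→(26−18)÷1=8=h, 33→(33−18)÷1=15=o, 39→(39−18)÷1=21=u, 37→(37−18)÷1=19=s, 23→(23−18)÷1=5=e.

house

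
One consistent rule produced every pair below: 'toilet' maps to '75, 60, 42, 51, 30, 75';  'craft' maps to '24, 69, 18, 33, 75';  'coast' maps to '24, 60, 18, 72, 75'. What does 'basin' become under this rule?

21, 18, 72, 42, 57

t(#20)→75 and o(#15)→60: differences scale by 3, so n = 3·pos + 15. Each letter becomes 3×(its alphabet position, a=1..z=26) + 15.
Applying it to basin: b=2→21, a=1→18, s=19→72, i=9→42, n=14→57.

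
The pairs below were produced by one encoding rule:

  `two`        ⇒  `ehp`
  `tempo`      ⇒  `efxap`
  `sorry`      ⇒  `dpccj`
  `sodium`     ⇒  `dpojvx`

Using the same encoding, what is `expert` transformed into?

The shift depends on letter class: consonant t→e is +11, but vowel o→p is +1. The rule splits by letter class: vowels +1, consonants +11.
Applying it to expert: e(vowel)+1=f, x(cons)+11=i, p(cons)+11=a, e(vowel)+1=f, r(cons)+11=c, t(cons)+11=e.

fiafce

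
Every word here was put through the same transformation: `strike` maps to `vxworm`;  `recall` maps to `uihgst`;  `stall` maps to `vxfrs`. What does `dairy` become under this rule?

In strike: s→v is +3, t→x is +4, r→w is +5, i→o is +6 — the shift increases by 1 each position. Letter i (0-indexed) is shifted by i+3, so successive shifts are 3, 4, 5, ….
For dairy: d+3=g, a+4=e, i+5=n, r+6=x, y+7=f.

genxf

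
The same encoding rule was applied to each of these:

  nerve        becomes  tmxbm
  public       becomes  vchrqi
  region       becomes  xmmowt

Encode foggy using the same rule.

lwmmg

Shifts by position in nerve: pos 0: n→t (+6), pos 1: e→m (+8), pos 2: r→x (+6), pos 3: v→b (+6), pos 4: e→m (+8) — repeating every 3. It's a Vigenère-style cipher with numeric key [6,8,6]: position i shifts by key[i mod 3].
On foggy: f+6=l, o+8=w, g+6=m, g+6=m, y+8=g.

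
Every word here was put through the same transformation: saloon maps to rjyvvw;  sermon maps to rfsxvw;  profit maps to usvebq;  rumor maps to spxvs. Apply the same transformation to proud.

usvpg

s(18)→r(17) and a(0)→j(9) fit y≡25x+9 (mod 26); the inverse of 25 mod 26 is 25. This is an affine cipher: with a=0,…,z=25, each position x becomes (25x+9) mod 26.
On proud: p(15)→25·15+9≡20=u; r(17)→25·17+9≡18=s; o(14)→25·14+9≡21=v; u(20)→25·20+9≡15=p; d(3)→25·3+9≡6=g (all mod 26).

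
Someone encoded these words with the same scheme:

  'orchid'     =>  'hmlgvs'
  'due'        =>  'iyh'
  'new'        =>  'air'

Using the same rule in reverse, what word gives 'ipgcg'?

cycle

The output letters match the input read backwards, each shifted +4: orchid reversed is dihcro. Two steps: reverse the string, then apply a Caesar shift of +4.
Reversing it on ipgcg: shift back: i−4=e, p−4=l, g−4=c, c−4=y, g−4=c → elcyc; then reverse → cycle.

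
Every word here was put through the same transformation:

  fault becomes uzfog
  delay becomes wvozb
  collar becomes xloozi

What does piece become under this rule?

krvxv

Each pair mirrors across the alphabet (f↔u, a↔z, u↔f): positions sum to 25. Letters are reflected about the middle of the alphabet (position → 25−position): Atbash.
For piece: p↔k, i↔r, e↔v, c↔x, e↔v.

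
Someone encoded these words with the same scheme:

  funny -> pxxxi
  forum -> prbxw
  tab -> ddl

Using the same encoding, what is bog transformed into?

lrq

The shift depends on letter class: consonant f→p is +10, but vowel u→x is +3. The rule splits by letter class: vowels +3, consonants +10.
Applying it to bog: b(cons)+10=l, o(vowel)+3=r, g(cons)+10=q.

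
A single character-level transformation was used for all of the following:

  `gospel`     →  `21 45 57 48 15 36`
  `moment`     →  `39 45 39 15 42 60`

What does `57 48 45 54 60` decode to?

g(#7)→21 and o(#15)→45: differences scale by 3, so n = 3·pos + 0. Each letter becomes 3×(its alphabet position, a=1..z=26).
Reversing it on 57 48 45 54 60: 57→(57−0)÷3=19=s, 48→(48−0)÷3=16=p, 45→(45−0)÷3=15=o, 54→(54−0)÷3=18=r, 60→(60−0)÷3=20=t.

sport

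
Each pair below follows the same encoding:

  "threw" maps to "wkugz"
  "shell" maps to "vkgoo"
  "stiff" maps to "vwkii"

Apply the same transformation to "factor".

icfwqu

The shift depends on letter class: consonant t→w is +3, but vowel e→g is +2. Two shifts are in play — +2 for a/e/i/o/u, +3 for every other letter.
On factor: f(cons)+3=i, a(vowel)+2=c, c(cons)+3=f, t(cons)+3=w, o(vowel)+2=q, r(cons)+3=u.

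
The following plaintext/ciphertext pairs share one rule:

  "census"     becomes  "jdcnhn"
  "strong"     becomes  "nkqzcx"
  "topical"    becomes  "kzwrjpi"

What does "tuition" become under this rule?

khrkrzc

c(2)→j(9) and e(4)→d(3) fit y≡23x+15 (mod 26); the inverse of 23 mod 26 is 17. Each letter's alphabet position (a=0..z=25) is mapped through 23·x+15 mod 26 — an affine cipher.
On tuition: t(19)→23·19+15≡10=k; u(20)→23·20+15≡7=h; i(8)→23·8+15≡17=r; t(19)→23·19+15≡10=k; i(8)→23·8+15≡17=r; o(14)→23·14+15≡25=z; n(13)→23·13+15≡2=c (all mod 26).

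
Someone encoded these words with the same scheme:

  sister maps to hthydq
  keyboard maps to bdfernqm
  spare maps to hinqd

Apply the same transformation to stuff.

hypuu

s(18)→h(7) and i(8)→t(19) fit y≡17x+13 (mod 26); the inverse of 17 mod 26 is 23. Treating letters as 0–25, the rule is x ↦ 17x + 13 (mod 26).
Applying it to stuff: s(18)→17·18+13≡7=h; t(19)→17·19+13≡24=y; u(20)→17·20+13≡15=p; f(5)→17·5+13≡20=u; f(5)→17·5+13≡20=u (all mod 26).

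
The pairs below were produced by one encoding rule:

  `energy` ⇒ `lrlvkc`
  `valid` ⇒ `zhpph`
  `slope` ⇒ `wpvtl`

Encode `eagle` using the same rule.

lhkpl

The shift depends on letter class: consonant n→r is +4, but vowel e→l is +7. Two shifts are in play — +7 for a/e/i/o/u, +4 for every other letter.
On eagle: e(vowel)+7=l, a(vowel)+7=h, g(cons)+4=k, l(cons)+4=p, e(vowel)+7=l.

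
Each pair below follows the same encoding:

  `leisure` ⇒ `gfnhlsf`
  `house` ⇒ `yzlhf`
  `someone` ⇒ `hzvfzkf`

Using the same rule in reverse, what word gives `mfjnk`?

begin

l(11)→g(6) and e(4)→f(5) fit y≡15x+23 (mod 26); the inverse of 15 mod 26 is 7. This is an affine cipher: with a=0,…,z=25, each position x becomes (15x+23) mod 26.
Reversing it on mfjnk: m(12)→7·(12−23)≡1=b; f(5)→7·(5−23)≡4=e; j(9)→7·(9−23)≡6=g; n(13)→7·(13−23)≡8=i; k(10)→7·(10−23)≡13=n (all mod 26).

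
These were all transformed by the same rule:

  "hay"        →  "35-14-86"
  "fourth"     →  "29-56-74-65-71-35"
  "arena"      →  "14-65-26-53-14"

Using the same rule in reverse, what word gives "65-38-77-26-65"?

h(#8)→35 and a(#1)→14: differences scale by 3, so n = 3·pos + 11. The formula is n = 3×(alphabet index, a=1) + 11.
Decoding 65-38-77-26-65: 65→(65−11)÷3=18=r, 38→(38−11)÷3=9=i, 77→(77−11)÷3=22=v, 26→(26−11)÷3=5=e, 65→(65−11)÷3=18=r.

river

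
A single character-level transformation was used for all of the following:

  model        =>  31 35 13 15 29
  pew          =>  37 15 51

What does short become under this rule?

43 21 35 41 45

With a=1..z=26, the number is 2·pos + 5.
For short: s=19→43, h=8→21, o=15→35, r=18→41, t=20→45.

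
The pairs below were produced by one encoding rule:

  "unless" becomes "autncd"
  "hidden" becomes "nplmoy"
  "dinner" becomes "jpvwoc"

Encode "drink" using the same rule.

In unless: u→a is +6, n→u is +7, l→t is +8, e→n is +9 — the shift increases by 1 each position. Letter i (0-indexed) is shifted by i+6, so successive shifts are 6, 7, 8, ….
For drink: d+6=j, r+7=y, i+8=q, n+9=w, k+10=u.

jyqwu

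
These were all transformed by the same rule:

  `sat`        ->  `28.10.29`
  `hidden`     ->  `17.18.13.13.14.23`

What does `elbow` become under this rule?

14.21.11.24.32

s is letter #19 and maps to 28: an offset of 9. Letters become their 1-based position plus 9 (so a→10, b→11, …).
Applying it to elbow: e=5→14, l=12→21, b=2→11, o=15→24, w=23→32.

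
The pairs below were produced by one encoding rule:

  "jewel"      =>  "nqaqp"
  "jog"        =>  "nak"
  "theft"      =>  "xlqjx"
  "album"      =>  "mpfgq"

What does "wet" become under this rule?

aqx

The shift depends on letter class: consonant j→n is +4, but vowel e→q is +12. Two shifts are in play — +12 for a/e/i/o/u, +4 for every other letter.
Applying it to wet: w(cons)+4=a, e(vowel)+12=q, t(cons)+4=x.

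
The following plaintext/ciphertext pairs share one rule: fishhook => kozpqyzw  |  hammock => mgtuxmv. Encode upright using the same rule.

In fishhook: f→k is +5, i→o is +6, s→z is +7, h→p is +8 — the shift increases by 1 each position. The shift increases by 1 at each position, starting from +5: 5, 6, 7, ….
On upright: u+5=z, p+6=v, r+7=y, i+8=q, g+9=p, h+10=r, t+11=e.

zvyqpre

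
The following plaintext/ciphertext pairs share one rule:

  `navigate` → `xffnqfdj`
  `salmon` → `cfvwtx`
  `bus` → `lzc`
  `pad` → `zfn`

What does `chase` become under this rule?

Two shifts are in play — +5 for a/e/i/o/u, +10 for every other letter.
For chase: c(cons)+10=m, h(cons)+10=r, a(vowel)+5=f, s(cons)+10=c, e(vowel)+5=j.

mrfcj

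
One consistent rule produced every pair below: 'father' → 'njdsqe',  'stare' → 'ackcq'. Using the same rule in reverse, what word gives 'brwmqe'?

The shift increases by 1 at each position, starting from +8: 8, 9, 10, ….
Reversing it on brwmqe: b−8=t, r−9=i, w−10=m, m−11=b, q−12=e, e−13=r.

timber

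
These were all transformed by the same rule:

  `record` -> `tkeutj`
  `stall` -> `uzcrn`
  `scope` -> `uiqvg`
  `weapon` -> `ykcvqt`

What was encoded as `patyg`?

Shifts by position in record: pos 0: r→t (+2), pos 1: e→k (+6), pos 2: c→e (+2), pos 3: o→u (+6) — repeating every 2. The shifts repeat in a cycle of length 2: positions 0,1,… shift by +2, +6, then the pattern repeats.
Undoing it on patyg: p−2=n, a−6=u, t−2=r, y−6=s, g−2=e.

nurse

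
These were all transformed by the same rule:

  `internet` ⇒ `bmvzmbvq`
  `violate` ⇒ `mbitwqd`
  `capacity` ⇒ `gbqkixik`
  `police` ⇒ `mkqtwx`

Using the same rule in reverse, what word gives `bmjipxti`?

The output letters match the input read backwards, each shifted +8: internet reversed is tenretni. The word is reversed, then every letter is shifted forward by 8.
Reversing it on bmjipxti: shift back: b−8=t, m−8=e, j−8=b, i−8=a, p−8=h, x−8=p, t−8=l, i−8=a → tebahpla; then reverse → alphabet.

alphabet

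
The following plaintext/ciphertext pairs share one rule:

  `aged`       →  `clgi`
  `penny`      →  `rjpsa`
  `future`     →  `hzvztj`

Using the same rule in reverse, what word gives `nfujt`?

laser

Shifts by position in aged: pos 0: a→c (+2), pos 1: g→l (+5), pos 2: e→g (+2), pos 3: d→i (+5) — repeating every 2. It's a Vigenère-style cipher with numeric key [2,5]: position i shifts by key[i mod 2].
Reversing it on nfujt: n−2=l, f−5=a, u−2=s, j−5=e, t−2=r.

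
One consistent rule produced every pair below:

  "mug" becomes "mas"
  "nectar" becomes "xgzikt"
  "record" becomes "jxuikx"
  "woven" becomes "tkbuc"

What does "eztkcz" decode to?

The output letters match the input read backwards, each shifted +6: mug reversed is gum. Read the word backwards and shift each letter +6.
Undoing it on eztkcz: shift back: e−6=y, z−6=t, t−6=n, k−6=e, c−6=w, z−6=t → ytnewt; then reverse → twenty.

twenty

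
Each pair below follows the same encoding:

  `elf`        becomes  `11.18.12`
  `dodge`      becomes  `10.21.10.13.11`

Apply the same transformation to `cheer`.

9.14.11.11.24

Letters become their 1-based position plus 6 (so a→7, b→8, …).
For cheer: c=3→9, h=8→14, e=5→11, e=5→11, r=18→24.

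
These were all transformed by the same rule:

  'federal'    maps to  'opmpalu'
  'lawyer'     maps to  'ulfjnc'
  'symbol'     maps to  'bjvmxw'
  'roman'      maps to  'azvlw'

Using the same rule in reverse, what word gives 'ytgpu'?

The shifts repeat in a cycle of length 2: positions 0,1,… shift by +9, +11, then the pattern repeats.
Reversing it on ytgpu: y−9=p, t−11=i, g−9=x, p−11=e, u−9=l.

pixel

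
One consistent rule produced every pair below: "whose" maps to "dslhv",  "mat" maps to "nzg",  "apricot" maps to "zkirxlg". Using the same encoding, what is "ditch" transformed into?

Each pair mirrors across the alphabet (w↔d, h↔s, o↔l): positions sum to 25. This is the alphabet-reversal cipher (Atbash): a becomes z, b becomes y, etc.
Applying it to ditch: d↔w, i↔r, t↔g, c↔x, h↔s.

wrgxs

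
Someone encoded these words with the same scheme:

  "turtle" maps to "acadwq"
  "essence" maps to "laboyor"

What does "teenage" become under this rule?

In turtle: t→a is +7, u→c is +8, r→a is +9, t→d is +10 — the shift increases by 1 each position. Letter i (0-indexed) is shifted by i+7, so successive shifts are 7, 8, 9, ….
Applying it to teenage: t+7=a, e+8=m, e+9=n, n+10=x, a+11=l, g+12=s, e+13=r.

amnxlsr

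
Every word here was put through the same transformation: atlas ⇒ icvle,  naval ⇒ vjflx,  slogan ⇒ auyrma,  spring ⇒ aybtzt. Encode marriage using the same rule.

Each letter shifts forward by (position + 8), i.e. 8, 9, 10, … — the shift grows by one for each successive letter.
For marriage: m+8=u, a+9=j, r+10=b, r+11=c, i+12=u, a+13=n, g+14=u, e+15=t.

ujbcunut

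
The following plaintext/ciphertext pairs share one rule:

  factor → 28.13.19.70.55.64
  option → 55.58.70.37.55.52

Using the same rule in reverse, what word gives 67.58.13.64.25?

With a=1..z=26, the number is 3·pos + 10.
Reversing it on 67.58.13.64.25: 67→(67−10)÷3=19=s, 58→(58−10)÷3=16=p, 13→(13−10)÷3=1=a, 64→(64−10)÷3=18=r, 25→(25−10)÷3=5=e.

spare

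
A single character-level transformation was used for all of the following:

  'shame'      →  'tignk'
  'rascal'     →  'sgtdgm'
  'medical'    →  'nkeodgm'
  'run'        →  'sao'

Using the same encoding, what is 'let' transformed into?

The shift depends on letter class: consonant s→t is +1, but vowel a→g is +6. The rule splits by letter class: vowels +6, consonants +1.
Applying it to let: l(cons)+1=m, e(vowel)+6=k, t(cons)+1=u.

mku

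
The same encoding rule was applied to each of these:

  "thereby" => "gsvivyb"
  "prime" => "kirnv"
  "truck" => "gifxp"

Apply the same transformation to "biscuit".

yrhxfrg

Letters are reflected about the middle of the alphabet (position → 25−position): Atbash.
Applying it to biscuit: b↔y, i↔r, s↔h, c↔x, u↔f, i↔r, t↔g.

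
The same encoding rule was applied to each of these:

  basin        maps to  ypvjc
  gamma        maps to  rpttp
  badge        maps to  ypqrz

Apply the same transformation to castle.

Each letter's alphabet position (a=0..z=25) is mapped through 9·x+15 mod 26 — an affine cipher.
On castle: c(2)→9·2+15≡7=h; a(0)→9·0+15≡15=p; s(18)→9·18+15≡21=v; t(19)→9·19+15≡4=e; l(11)→9·11+15≡10=k; e(4)→9·4+15≡25=z (all mod 26).

hpvekz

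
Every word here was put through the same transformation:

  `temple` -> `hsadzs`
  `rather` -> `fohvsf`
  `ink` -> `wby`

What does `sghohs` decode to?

estate

Compare letters: t→h is +14, e→s is +14, m→a is +14 — a constant shift. This is a Caesar cipher with shift 14.
Undoing it on sghohs: s−14=e, g−14=s, h−14=t, o−14=a, h−14=t, s−14=e.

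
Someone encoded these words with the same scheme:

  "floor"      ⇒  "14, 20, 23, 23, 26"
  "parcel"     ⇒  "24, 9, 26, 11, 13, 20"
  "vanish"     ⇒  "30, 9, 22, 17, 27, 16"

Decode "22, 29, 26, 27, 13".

nurse

f is letter #6 and maps to 14: an offset of 8. The number is (letter's place in the alphabet, a=1) + 8.
Decoding 22, 29, 26, 27, 13: 22→(22−8)÷1=14=n, 29→(29−8)÷1=21=u, 26→(26−8)÷1=18=r, 27→(27−8)÷1=19=s, 13→(13−8)÷1=5=e.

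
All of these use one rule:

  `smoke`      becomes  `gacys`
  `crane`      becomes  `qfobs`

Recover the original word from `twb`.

fin

Compare letters: s→g is +14, m→a is +14, o→c is +14 — a constant shift. This is a Caesar cipher with shift 14.
Reversing it on twb: t−14=f, w−14=i, b−14=n.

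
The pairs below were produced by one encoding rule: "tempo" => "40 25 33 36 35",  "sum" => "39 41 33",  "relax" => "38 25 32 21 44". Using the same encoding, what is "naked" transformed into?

Each letter is replaced by its alphabet position (a=1..z=26) + 20.
On naked: n=14→34, a=1→21, k=11→31, e=5→25, d=4→24.

34 21 31 25 24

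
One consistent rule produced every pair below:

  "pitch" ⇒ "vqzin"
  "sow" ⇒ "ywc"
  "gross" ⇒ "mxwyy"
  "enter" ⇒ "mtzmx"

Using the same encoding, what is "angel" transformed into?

itmmr

The shift depends on letter class: consonant p→v is +6, but vowel i→q is +8. Two shifts are in play — +8 for a/e/i/o/u, +6 for every other letter.
Applying it to angel: a(vowel)+8=i, n(cons)+6=t, g(cons)+6=m, e(vowel)+8=m, l(cons)+6=r.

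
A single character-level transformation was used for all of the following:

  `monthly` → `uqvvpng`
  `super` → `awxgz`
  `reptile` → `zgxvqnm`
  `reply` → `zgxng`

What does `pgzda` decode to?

Shifts by position in monthly: pos 0: m→u (+8), pos 1: o→q (+2), pos 2: n→v (+8), pos 3: t→v (+2) — repeating every 2. It's a Vigenère-style cipher with numeric key [8,2]: position i shifts by key[i mod 2].
Undoing it on pgzda: p−8=h, g−2=e, z−8=r, d−2=b, a−8=s.

herbs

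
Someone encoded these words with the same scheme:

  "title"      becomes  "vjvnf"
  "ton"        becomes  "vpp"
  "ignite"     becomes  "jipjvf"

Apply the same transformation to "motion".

opvjpp

The shift depends on letter class: consonant t→v is +2, but vowel i→j is +1. Vowels shift forward by 1 and consonants shift forward by 2.
Applying it to motion: m(cons)+2=o, o(vowel)+1=p, t(cons)+2=v, i(vowel)+1=j, o(vowel)+1=p, n(cons)+2=p.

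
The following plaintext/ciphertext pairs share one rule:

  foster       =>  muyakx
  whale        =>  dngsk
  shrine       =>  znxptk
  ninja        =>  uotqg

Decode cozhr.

vital

The shifts repeat in a cycle of length 3: positions 0,1,… shift by +7, +6, +6, then the pattern repeats.
Undoing it on cozhr: c−7=v, o−6=i, z−6=t, h−7=a, r−6=l.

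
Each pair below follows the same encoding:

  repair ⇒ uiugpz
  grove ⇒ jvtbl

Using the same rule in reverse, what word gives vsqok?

solid

In repair: r→u is +3, e→i is +4, p→u is +5, a→g is +6 — the shift increases by 1 each position. The shift increases by 1 at each position, starting from +3: 3, 4, 5, ….
Decoding vsqok: v−3=s, s−4=o, q−5=l, o−6=i, k−7=d.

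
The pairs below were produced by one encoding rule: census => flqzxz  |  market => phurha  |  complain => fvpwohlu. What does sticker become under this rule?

valjnlu

A repeating key of period 2 is used — shifts +3, +7 over and over.
On sticker: s+3=v, t+7=a, i+3=l, c+7=j, k+3=n, e+7=l, r+3=u.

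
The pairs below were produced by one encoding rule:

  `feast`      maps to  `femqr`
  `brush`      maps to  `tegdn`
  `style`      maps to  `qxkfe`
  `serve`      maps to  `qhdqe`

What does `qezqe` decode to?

sense

The output letters match the input read backwards, each shifted +12: feast reversed is tsaef. Read the word backwards and shift each letter +12.
Decoding qezqe: shift back: q−12=e, e−12=s, z−12=n, q−12=e, e−12=s → esnes; then reverse → sense.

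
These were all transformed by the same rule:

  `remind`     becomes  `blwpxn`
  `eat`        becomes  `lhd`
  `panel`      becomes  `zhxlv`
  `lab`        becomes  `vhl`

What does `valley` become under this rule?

fhvvli

The shift depends on letter class: consonant r→b is +10, but vowel e→l is +7. The rule splits by letter class: vowels +7, consonants +10.
Applying it to valley: v(cons)+10=f, a(vowel)+7=h, l(cons)+10=v, l(cons)+10=v, e(vowel)+7=l, y(cons)+10=i.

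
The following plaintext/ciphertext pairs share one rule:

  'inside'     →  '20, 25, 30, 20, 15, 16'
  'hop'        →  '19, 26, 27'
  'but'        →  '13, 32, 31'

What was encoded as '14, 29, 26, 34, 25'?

crown

i is letter #9 and maps to 20: an offset of 11. The number is (letter's place in the alphabet, a=1) + 11.
Reversing it on 14, 29, 26, 34, 25: 14→(14−11)÷1=3=c, 29→(29−11)÷1=18=r, 26→(26−11)÷1=15=o, 34→(34−11)÷1=23=w, 25→(25−11)÷1=14=n.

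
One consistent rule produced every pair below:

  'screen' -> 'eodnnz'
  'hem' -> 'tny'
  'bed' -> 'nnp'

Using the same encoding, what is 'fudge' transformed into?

rdpsn

The shift depends on letter class: consonant s→e is +12, but vowel e→n is +9. Vowels shift forward by 9 and consonants shift forward by 12.
On fudge: f(cons)+12=r, u(vowel)+9=d, d(cons)+12=p, g(cons)+12=s, e(vowel)+9=n.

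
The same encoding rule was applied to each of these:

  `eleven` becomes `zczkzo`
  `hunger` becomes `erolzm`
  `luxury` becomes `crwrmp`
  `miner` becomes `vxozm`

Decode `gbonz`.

dance

e(4)→z(25) and l(11)→c(2) fit y≡19x+1 (mod 26); the inverse of 19 mod 26 is 11. This is an affine cipher: with a=0,…,z=25, each position x becomes (19x+1) mod 26.
Reversing it on gbonz: g(6)→11·(6−1)≡3=d; b(1)→11·(1−1)≡0=a; o(14)→11·(14−1)≡13=n; n(13)→11·(13−1)≡2=c; z(25)→11·(25−1)≡4=e (all mod 26).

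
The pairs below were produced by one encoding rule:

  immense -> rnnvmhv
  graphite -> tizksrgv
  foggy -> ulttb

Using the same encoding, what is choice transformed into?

xslrxv

Each pair mirrors across the alphabet (i↔r, m↔n, m↔n): positions sum to 25. Letters are reflected about the middle of the alphabet (position → 25−position): Atbash.
On choice: c↔x, h↔s, o↔l, i↔r, c↔x, e↔v.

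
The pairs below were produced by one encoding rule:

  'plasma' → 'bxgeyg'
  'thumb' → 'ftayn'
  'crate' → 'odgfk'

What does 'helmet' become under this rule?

The shift depends on letter class: consonant p→b is +12, but vowel a→g is +6. The rule splits by letter class: vowels +6, consonants +12.
Applying it to helmet: h(cons)+12=t, e(vowel)+6=k, l(cons)+12=x, m(cons)+12=y, e(vowel)+6=k, t(cons)+12=f.

tkxykf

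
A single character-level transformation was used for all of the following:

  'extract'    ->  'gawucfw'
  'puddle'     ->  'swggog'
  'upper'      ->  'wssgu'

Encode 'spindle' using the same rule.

The rule splits by letter class: vowels +2, consonants +3.
On spindle: s(cons)+3=v, p(cons)+3=s, i(vowel)+2=k, n(cons)+3=q, d(cons)+3=g, l(cons)+3=o, e(vowel)+2=g.

vskqgog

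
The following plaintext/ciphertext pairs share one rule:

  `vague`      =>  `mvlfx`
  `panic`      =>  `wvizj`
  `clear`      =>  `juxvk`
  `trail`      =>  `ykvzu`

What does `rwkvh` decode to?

spray

v(21)→m(12) and a(0)→v(21) fit y≡7x+21 (mod 26); the inverse of 7 mod 26 is 15. Each letter's alphabet position (a=0..z=25) is mapped through 7·x+21 mod 26 — an affine cipher.
Undoing it on rwkvh: r(17)→15·(17−21)≡18=s; w(22)→15·(22−21)≡15=p; k(10)→15·(10−21)≡17=r; v(21)→15·(21−21)≡0=a; h(7)→15·(7−21)≡24=y (all mod 26).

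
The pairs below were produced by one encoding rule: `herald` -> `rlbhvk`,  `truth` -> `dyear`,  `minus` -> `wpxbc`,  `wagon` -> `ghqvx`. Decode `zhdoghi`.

pathway

A repeating key of period 2 is used — shifts +10, +7 over and over.
Reversing it on zhdoghi: z−10=p, h−7=a, d−10=t, o−7=h, g−10=w, h−7=a, i−10=y.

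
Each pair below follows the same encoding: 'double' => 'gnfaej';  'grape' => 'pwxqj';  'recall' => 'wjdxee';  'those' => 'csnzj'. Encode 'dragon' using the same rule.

gwxpnk

d(3)→g(6) and o(14)→n(13) fit y≡3x+23 (mod 26); the inverse of 3 mod 26 is 9. This is an affine cipher: with a=0,…,z=25, each position x becomes (3x+23) mod 26.
For dragon: d(3)→3·3+23≡6=g; r(17)→3·17+23≡22=w; a(0)→3·0+23≡23=x; g(6)→3·6+23≡15=p; o(14)→3·14+23≡13=n; n(13)→3·13+23≡10=k (all mod 26).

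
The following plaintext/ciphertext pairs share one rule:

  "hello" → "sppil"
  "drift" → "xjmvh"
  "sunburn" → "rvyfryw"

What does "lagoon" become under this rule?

rsskep

The output letters match the input read backwards, each shifted +4: hello reversed is olleh. The word is reversed, then every letter is shifted forward by 4.
Applying it to lagoon: reverse → noogal; then shift: n+4=r, o+4=s, o+4=s, g+4=k, a+4=e, l+4=p.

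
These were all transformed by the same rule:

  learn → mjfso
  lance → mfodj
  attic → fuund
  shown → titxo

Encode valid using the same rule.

wfmne

The rule splits by letter class: vowels +5, consonants +1.
Applying it to valid: v(cons)+1=w, a(vowel)+5=f, l(cons)+1=m, i(vowel)+5=n, d(cons)+1=e.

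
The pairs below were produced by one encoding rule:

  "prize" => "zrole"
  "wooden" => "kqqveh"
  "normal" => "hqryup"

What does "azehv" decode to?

spend

p(15)→z(25) and r(17)→r(17) fit y≡9x+20 (mod 26); the inverse of 9 mod 26 is 3. This is an affine cipher: with a=0,…,z=25, each position x becomes (9x+20) mod 26.
Decoding azehv: a(0)→3·(0−20)≡18=s; z(25)→3·(25−20)≡15=p; e(4)→3·(4−20)≡4=e; h(7)→3·(7−20)≡13=n; v(21)→3·(21−20)≡3=d (all mod 26).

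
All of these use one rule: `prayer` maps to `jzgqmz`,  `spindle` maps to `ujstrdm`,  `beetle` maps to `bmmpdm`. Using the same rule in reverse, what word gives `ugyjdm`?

p(15)→j(9) and r(17)→z(25) fit y≡21x+6 (mod 26); the inverse of 21 mod 26 is 5. This is an affine cipher: with a=0,…,z=25, each position x becomes (21x+6) mod 26.
Decoding ugyjdm: u(20)→5·(20−6)≡18=s; g(6)→5·(6−6)≡0=a; y(24)→5·(24−6)≡12=m; j(9)→5·(9−6)≡15=p; d(3)→5·(3−6)≡11=l; m(12)→5·(12−6)≡4=e (all mod 26).

sample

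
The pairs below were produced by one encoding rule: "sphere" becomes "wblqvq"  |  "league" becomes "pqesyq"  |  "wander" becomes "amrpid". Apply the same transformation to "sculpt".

woyxtf

Shifts by position in sphere: pos 0: s→w (+4), pos 1: p→b (+12), pos 2: h→l (+4), pos 3: e→q (+12) — repeating every 2. It's a Vigenère-style cipher with numeric key [4,12]: position i shifts by key[i mod 2].
Applying it to sculpt: s+4=w, c+12=o, u+4=y, l+12=x, p+4=t, t+12=f.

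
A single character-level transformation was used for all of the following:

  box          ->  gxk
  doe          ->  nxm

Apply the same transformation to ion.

Read the word backwards and shift each letter +9.
For ion: reverse → noi; then shift: n+9=w, o+9=x, i+9=r.

wxr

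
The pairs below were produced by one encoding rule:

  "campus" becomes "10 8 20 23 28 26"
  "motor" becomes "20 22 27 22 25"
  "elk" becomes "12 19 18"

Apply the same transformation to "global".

14 19 22 9 8 19

Letters become their 1-based position plus 7 (so a→8, b→9, …).
On global: g=7→14, l=12→19, o=15→22, b=2→9, a=1→8, l=12→19.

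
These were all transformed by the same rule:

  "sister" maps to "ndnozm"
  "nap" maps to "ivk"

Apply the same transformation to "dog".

Each letter is shifted forward by 21 in the alphabet (a Caesar shift of +21).
For dog: d+21=y, o+21=j, g+21=b.

yjb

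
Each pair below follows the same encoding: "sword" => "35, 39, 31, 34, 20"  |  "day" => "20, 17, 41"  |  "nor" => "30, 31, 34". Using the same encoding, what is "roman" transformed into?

34, 31, 29, 17, 30

s is letter #19 and maps to 35: an offset of 16. Each letter is replaced by its alphabet position (a=1..z=26) + 16.
Applying it to roman: r=18→34, o=15→31, m=13→29, a=1→17, n=14→30.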